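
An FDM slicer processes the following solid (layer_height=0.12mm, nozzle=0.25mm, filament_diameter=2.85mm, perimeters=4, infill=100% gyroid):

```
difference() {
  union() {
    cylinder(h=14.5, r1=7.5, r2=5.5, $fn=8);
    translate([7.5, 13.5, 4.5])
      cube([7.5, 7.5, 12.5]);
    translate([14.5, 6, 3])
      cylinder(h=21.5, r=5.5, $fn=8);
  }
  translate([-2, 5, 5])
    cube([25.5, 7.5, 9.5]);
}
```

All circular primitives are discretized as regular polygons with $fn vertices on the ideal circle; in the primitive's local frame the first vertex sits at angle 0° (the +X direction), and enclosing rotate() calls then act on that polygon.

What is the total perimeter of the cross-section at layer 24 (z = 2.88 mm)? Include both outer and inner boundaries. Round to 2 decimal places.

43.49 mm

At z = 2.88 mm: the cone (r1=7.5→r2=5.5) has section circumradius 7.103 here — a regular 8-gon (perimeter = 2·8·7.103·sin(180°/8) = 43.49 mm); the cube at (7.5, 13.5) is absent (z outside [4.5, 17]); the cylinder at (14.5, 6) is not intersected at this z (z outside [3, 24.5]); Combining (union): only the cone is present, so the union is just that shape — boundary = 43.49 mm; the cube at (-2, 5) is not intersected at this z (z outside [5, 14.5]); Subtracting the remaining from the first: none of the subtracted shapes is present at this height, so the result so far is unchanged — boundary = 43.49 mm. Overall, the cross-section is a single solid region. Total boundary length (outer) = 43.49 mm.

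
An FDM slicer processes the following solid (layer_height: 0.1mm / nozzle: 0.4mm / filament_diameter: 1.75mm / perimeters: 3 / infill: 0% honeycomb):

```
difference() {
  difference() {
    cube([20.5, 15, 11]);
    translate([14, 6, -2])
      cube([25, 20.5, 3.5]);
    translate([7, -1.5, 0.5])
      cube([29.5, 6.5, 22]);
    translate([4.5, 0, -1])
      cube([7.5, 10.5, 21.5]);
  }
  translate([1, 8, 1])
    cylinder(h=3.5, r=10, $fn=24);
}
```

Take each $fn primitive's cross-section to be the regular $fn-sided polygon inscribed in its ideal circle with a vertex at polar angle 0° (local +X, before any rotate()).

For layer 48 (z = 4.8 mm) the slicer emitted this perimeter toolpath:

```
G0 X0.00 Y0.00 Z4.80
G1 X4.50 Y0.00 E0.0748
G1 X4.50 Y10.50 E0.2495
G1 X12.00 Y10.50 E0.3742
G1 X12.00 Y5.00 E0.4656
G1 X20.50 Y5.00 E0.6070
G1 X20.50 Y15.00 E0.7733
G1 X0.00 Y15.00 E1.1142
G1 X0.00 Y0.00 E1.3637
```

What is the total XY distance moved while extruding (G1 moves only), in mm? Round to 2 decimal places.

Sum the Euclidean lengths of each G1 segment: total = 82.00 mm.

82.00 mm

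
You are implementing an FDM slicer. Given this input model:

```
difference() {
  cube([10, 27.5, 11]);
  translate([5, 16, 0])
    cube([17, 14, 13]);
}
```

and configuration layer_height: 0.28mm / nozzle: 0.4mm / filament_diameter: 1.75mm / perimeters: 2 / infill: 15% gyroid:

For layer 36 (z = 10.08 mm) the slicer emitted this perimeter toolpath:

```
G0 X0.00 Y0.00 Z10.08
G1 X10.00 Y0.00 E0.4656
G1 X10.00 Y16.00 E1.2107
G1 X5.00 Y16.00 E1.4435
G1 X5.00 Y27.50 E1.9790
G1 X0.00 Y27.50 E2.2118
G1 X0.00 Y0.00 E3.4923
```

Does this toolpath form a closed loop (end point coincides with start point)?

Start point (G0): (0.00, 0.00). End point (last G1): the path returns to the start — closed.

yes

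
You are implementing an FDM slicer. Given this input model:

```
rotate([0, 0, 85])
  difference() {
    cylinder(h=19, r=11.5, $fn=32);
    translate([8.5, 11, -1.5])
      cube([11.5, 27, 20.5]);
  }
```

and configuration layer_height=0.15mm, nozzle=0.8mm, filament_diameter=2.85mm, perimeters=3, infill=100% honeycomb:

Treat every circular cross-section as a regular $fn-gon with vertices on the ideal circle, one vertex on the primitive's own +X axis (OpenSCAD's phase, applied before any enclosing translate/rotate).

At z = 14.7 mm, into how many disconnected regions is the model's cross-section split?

1

At z = 14.7 mm: the cylinder: section is a regular 32-gon, circumradius r=11.5; the cube at (8.5, 11) is present — its section is the full 11.5×27 rectangle; Subtracting the remaining from the first: starting from the r=11.5 cylinder, the 11.5×27 cube at (8.5, 11) misses the remaining region (no effect) — 1 connected region; (rotated 85° about Z; rotation is an isometry so areas/perimeters/island counts are preserved). The result has 1 disconnected region.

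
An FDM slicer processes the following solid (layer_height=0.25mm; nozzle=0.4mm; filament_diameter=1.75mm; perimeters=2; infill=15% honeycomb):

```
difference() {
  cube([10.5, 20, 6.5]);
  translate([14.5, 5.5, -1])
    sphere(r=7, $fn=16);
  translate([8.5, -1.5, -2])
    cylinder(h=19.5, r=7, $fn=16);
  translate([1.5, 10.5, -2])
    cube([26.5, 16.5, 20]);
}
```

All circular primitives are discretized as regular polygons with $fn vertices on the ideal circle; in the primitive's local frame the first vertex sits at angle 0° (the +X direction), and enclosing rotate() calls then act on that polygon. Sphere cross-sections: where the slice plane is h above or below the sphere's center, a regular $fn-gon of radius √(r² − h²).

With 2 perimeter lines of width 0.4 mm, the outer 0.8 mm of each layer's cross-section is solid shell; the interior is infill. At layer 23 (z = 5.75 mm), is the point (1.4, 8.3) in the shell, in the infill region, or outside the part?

At z = 5.75 mm: the cube is present — its section is the full 10.5×20 rectangle; the r=7 sphere at (14.5, 5.5) contributes a regular 16-gon of circumradius √(7²−6.75²) = 1.854; the r=7 cylinder at (8.5, -1.5) gives a regular 16-gon of circumradius 7 (constant along its height); the cube at (1.5, 10.5) is present — its section is the full 26.5×16.5 rectangle; Taking the first minus the rest: starting from the 10.5×20 cube, the r=7 sphere at (14.5, 5.5) misses the remaining region (no effect); the r=7 cylinder at (8.5, -1.5) partially overlaps it — only the 37.83 mm² overlap (of its 150.01 mm²) is removed, clipping the outline; the 26.5×16.5 cube at (1.5, 10.5) partially overlaps it — only the 85.50 mm² overlap (of its 437.25 mm²) is removed, clipping the outline — 1 connected region. Overall, the cross-section is a single solid region. The nearest boundary edge runs (0.00, 0.00)→(0.00, 20.00); distance from the point to it = 1.40 mm. The point is inside the cross-section and 1.40 mm from the nearest boundary — more than the 0.8 mm shell width (2 × 0.4), so it's in the infill interior.

infill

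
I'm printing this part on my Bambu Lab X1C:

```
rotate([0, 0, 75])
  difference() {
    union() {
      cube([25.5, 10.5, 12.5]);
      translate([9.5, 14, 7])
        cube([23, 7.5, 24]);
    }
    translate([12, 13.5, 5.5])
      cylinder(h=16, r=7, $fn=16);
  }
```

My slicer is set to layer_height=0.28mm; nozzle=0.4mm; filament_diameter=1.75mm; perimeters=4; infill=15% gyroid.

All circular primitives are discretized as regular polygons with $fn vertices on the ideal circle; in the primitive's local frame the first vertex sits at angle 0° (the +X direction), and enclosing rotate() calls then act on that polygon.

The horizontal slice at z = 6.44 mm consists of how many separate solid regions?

At z = 6.44 mm: the cube (footprint 25.5×10.5) is included at this height; the cube at (9.5, 14) is absent (z outside [7, 31]); Taking the union: only the 25.5×10.5 cube is present, so the union is just that shape — 1 connected region; the r=7 cylinder at (12, 13.5) contributes a regular 16-gon of circumradius 7; After the difference (first − rest): starting from the result so far, the r=7 cylinder at (12, 13.5) partially overlaps it — only the 34.84 mm² overlap (of its 150.01 mm²) is removed, clipping the outline — 1 connected region; (rotated 75° about Z; rotation is an isometry so areas/perimeters/island counts are preserved). The result has 1 disconnected region.

1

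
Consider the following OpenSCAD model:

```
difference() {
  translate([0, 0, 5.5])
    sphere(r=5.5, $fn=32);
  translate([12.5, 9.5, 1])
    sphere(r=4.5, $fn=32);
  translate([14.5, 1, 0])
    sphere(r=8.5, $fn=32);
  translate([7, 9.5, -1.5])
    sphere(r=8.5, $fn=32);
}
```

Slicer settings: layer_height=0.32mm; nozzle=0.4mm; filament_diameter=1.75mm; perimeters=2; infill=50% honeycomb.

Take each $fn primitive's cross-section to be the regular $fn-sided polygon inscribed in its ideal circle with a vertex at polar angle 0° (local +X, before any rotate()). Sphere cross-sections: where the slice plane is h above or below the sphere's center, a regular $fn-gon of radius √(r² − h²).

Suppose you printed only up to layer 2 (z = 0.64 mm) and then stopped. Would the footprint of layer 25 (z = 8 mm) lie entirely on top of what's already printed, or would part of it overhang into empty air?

Compare the two slices. At z = 0.64: the sphere: section is a regular 32-gon, circumradius = √(r²−h²) = √(5.5²−4.86²) = 2.575 (area = (32/2)·2.575²·sin(360°/32) = 20.70 mm²); the sphere at (12.5, 9.5): section is a regular 32-gon, circumradius = √(r²−h²) = √(4.5²−0.36²) = 4.486 (area = (32/2)·4.486²·sin(360°/32) = 62.80 mm²); the sphere at (14.5, 1): section is a regular 32-gon, circumradius = √(r²−h²) = √(8.5²−0.64²) = 8.476 (area = (32/2)·8.476²·sin(360°/32) = 224.25 mm²); the r=8.5 sphere at (7, 9.5) slices to a regular 32-gon of circumradius 8.226 (√(r²−h²) with h=2.14 from center) (area = (32/2)·8.226²·sin(360°/32) = 211.23 mm²); Subtracting the remaining from the first: starting from the r=5.5 sphere (20.70 mm²), the r=4.5 sphere at (12.5, 9.5) misses the remaining region (no effect); the r=8.5 sphere at (14.5, 1) misses the remaining region (no effect); the r=8.5 sphere at (7, 9.5) misses the remaining region (no effect) — area = 20.70 mm². At z = 8: the sphere: section is a regular 32-gon, circumradius = √(r²−h²) = √(5.5²−2.5²) = 4.899 (area = (32/2)·4.899²·sin(360°/32) = 74.91 mm²); the sphere at (12.5, 9.5) is not intersected at this z (|z−center|=7.000 > r=4.5); the r=8.5 sphere at (14.5, 1) slices to a regular 32-gon of circumradius 2.872 (√(r²−h²) with h=8 from center) (area = (32/2)·2.872²·sin(360°/32) = 25.75 mm²); the sphere at (7, 9.5) does not reach this height (|z−center|=9.500 > r=8.5); Taking the first minus the rest: starting from the r=5.5 sphere (74.91 mm²), the r=8.5 sphere at (14.5, 1) misses the remaining region (no effect) — area = 74.91 mm². Checking containment: at z = 8 the cross-section extends beyond the z = 0.64 cross-section by about 54.22 mm².

part overhangs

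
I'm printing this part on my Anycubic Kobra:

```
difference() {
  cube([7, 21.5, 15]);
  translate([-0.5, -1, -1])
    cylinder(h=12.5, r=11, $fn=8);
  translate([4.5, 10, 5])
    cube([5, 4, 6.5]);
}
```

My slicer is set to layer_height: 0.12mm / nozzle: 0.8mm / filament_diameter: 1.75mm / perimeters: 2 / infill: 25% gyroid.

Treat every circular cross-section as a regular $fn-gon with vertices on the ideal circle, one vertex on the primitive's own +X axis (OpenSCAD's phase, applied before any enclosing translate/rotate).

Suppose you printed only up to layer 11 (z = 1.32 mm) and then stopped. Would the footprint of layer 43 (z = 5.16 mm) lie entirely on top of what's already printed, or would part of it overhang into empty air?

entirely on top

Compare the two slices. At z = 1.32: the 7×21.5 cube contributes its full rectangle (area 150.50 mm²); the r=11 cylinder at (-0.5, -1) gives a regular 8-gon of circumradius 11 (constant along its height) (area = (8/2)·11.000²·sin(360°/8) = 342.24 mm²); the cube at (4.5, 10) is absent (z outside [5, 11.5]); After the difference (first − rest): starting from the 7×21.5 cube (150.50 mm²), the r=11 cylinder at (-0.5, -1) partially overlaps it — only the 58.40 mm² overlap (of its 342.24 mm²) is removed, clipping the outline — area = 92.10 mm². At z = 5.16: the 7×21.5 cube contributes its full rectangle (area 150.50 mm²); the r=11 cylinder at (-0.5, -1) contributes a regular 8-gon of circumradius 11 (area = (8/2)·11.000²·sin(360°/8) = 342.24 mm²); the cube at (4.5, 10) is present — its section is the full 5×4 rectangle (area 20.00 mm²); Subtracting the remaining from the first: starting from the 7×21.5 cube (150.50 mm²), the r=11 cylinder at (-0.5, -1) partially overlaps it — only the 58.40 mm² overlap (of its 342.24 mm²) is removed, clipping the outline; the 5×4 cube at (4.5, 10) partially overlaps it — only the 10.00 mm² overlap (of its 20.00 mm²) is removed, clipping the outline — area = 82.10 mm². Checking containment: the cross-section at z = 5.16 is a subset of the cross-section at z = 1.32.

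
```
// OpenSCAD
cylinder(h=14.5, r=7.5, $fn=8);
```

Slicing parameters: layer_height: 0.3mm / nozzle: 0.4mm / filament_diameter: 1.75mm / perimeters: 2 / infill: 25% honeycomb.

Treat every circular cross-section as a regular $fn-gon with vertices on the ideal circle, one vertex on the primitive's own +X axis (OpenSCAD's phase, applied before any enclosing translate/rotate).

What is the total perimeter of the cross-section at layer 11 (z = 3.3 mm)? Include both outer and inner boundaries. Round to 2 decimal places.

45.92 mm

At z = 3.3 mm: the r=7.5 cylinder contributes a regular 8-gon of circumradius 7.5 (perimeter = 2·8·7.500·sin(180°/8) = 45.92 mm). Overall, the cross-section is a single solid region. Total boundary length (outer) = 45.92 mm.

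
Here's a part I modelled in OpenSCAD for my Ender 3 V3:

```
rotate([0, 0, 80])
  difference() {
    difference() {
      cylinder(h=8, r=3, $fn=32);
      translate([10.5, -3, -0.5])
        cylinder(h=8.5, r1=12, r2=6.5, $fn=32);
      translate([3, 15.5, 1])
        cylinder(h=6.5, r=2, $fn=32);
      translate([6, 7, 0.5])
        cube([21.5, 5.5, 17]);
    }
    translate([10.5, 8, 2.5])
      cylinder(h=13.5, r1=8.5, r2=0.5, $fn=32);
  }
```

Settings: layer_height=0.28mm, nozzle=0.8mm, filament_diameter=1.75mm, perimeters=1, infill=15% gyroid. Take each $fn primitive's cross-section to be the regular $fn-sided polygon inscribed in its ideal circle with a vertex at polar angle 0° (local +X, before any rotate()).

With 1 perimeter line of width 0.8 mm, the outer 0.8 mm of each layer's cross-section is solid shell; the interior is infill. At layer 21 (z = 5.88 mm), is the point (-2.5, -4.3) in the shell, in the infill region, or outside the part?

At z = 5.88 mm: the cylinder: section is a regular 32-gon, circumradius r=3; the cone at (10.5, -3) contributes a regular 32-gon of circumradius 7.872 (interpolated between r1=12 and r2=6.5 at t=0.751); the cylinder at (3, 15.5): section is a regular 32-gon, circumradius r=2; the 21.5×5.5 cube at (6, 7) contributes its full rectangle; Subtracting the remaining from the first: starting from the r=3 cylinder, the cone at (10.5, -3) misses the remaining region (no effect); the r=2 cylinder at (3, 15.5) misses the remaining region (no effect); the 21.5×5.5 cube at (6, 7) misses the remaining region (no effect) — 1 connected region; the cone at (10.5, 8): at t=0.250 of its height the radius interpolates to r₁+(r₂−r₁)t = 6.497, giving a regular 32-gon of that circumradius; Taking the first minus the rest: starting from that combined region, the cone at (10.5, 8) misses the remaining region (no effect) — 1 connected region; (rotated 80° about Z; rotation is an isometry so areas/perimeters/island counts are preserved). Overall, the cross-section is a single solid region. Undo the 80° rotation: the query point maps to (-4.669, 1.715) in the un-rotated model frame. The nearest boundary edge runs (-2.94, 0.59)→(-2.77, 1.15); distance from the point to it = 1.98 mm. The point is not inside any of the regions above, so it lies outside the cross-section (1.98 mm from the nearest boundary).

outside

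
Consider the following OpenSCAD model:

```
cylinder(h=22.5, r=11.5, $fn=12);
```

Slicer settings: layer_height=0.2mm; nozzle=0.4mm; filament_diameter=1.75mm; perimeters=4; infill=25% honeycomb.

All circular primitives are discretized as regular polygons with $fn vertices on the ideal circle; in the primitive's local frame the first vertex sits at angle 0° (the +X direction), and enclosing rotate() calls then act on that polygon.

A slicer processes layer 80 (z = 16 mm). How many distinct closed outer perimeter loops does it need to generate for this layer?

1

At z = 16 mm: the r=11.5 cylinder gives a regular 12-gon of circumradius 11.5 (constant along its height). The result has 1 disconnected region.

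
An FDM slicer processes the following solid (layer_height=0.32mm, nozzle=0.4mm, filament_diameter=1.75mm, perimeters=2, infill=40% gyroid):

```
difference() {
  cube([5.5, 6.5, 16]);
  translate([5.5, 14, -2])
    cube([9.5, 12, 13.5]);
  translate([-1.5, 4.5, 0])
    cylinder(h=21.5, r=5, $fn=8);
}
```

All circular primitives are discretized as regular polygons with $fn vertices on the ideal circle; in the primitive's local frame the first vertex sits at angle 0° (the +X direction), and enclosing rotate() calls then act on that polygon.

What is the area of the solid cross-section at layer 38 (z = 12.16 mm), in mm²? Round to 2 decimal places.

At z = 12.16 mm: the cube is present — its section is the full 5.5×6.5 rectangle (area 35.75 mm²); the cube at (5.5, 14) does not reach this height (z outside [-2, 11.5]); the r=5 cylinder at (-1.5, 4.5) contributes a regular 8-gon of circumradius 5 (area = (8/2)·5.000²·sin(360°/8) = 70.71 mm²); Subtracting the remaining from the first: starting from the 5.5×6.5 cube (35.75 mm²), the r=5 cylinder at (-1.5, 4.5) partially overlaps it — only the 16.82 mm² overlap (of its 70.71 mm²) is removed, clipping the outline — area = 18.93 mm². Overall, the cross-section is a single solid region. Net area = 18.93 mm².

18.93 mm²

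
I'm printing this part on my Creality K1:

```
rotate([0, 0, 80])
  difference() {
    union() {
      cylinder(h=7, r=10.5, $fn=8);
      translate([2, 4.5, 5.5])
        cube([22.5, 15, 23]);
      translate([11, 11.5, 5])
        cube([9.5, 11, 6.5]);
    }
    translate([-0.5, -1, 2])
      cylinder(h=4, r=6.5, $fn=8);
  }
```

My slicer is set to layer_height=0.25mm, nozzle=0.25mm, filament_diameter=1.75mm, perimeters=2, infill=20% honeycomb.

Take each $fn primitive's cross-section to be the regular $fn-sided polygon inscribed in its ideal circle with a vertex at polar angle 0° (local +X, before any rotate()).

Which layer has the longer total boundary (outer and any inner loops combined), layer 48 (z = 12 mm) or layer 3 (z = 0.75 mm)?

layer 48 (z = 12 mm)

Layer 48 (z = 12): the cylinder does not reach this height (z outside [0, 7]); the cube at (2, 4.5) (footprint 22.5×15) is included at this height (perimeter 75.00 mm); the cube at (11, 11.5) is not intersected at this z (z outside [5, 11.5]); Merging all regions: only the 22.5×15 cube at (2, 4.5) is present, so the union is just that shape — boundary = 75.00 mm; the cylinder at (-0.5, -1) is not intersected at this z (z outside [2, 6]); Taking the first minus the rest: none of the subtracted shapes is present at this height, so that combined region is unchanged — boundary = 75.00 mm; (rotated 80° about Z; rotation is an isometry so areas/perimeters/island counts are preserved). So its perimeter = 75.00 mm. Layer 3 (z = 0.75): the r=10.5 cylinder gives a regular 8-gon of circumradius 10.5 (constant along its height) (perimeter = 2·8·10.500·sin(180°/8) = 64.29 mm); the cube at (2, 4.5) does not reach this height (z outside [5.5, 28.5]); the cube at (11, 11.5) is absent (z outside [5, 11.5]); Taking the union: only the r=10.5 cylinder is present, so the union is just that shape — boundary = 64.29 mm; the cylinder at (-0.5, -1) is absent (z outside [2, 6]); Subtracting the remaining from the first: none of the subtracted shapes is present at this height, so that combined region is unchanged — boundary = 64.29 mm; (rotated 80° about Z; rotation is an isometry so areas/perimeters/island counts are preserved). So its perimeter = 64.29 mm. Layer 48 is larger (75.00 vs 64.29 mm).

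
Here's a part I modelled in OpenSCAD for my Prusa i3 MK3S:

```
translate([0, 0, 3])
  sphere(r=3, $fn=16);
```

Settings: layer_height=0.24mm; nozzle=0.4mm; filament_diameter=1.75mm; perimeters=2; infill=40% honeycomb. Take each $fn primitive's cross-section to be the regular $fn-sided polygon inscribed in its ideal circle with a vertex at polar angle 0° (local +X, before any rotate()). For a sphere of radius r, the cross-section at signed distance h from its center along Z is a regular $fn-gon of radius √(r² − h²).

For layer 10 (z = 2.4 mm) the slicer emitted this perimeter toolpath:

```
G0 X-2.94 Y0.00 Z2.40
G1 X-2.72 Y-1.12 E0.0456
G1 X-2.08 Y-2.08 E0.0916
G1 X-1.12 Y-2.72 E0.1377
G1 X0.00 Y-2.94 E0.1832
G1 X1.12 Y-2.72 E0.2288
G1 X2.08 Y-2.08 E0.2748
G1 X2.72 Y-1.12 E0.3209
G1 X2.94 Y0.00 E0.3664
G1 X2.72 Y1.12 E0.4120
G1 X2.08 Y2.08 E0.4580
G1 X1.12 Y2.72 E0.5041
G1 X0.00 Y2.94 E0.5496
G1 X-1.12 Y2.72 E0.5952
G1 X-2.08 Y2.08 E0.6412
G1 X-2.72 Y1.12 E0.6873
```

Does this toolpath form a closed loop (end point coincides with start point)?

Start point (G0): (-2.94, 0.00). End point (last G1): the path does not return to the start — open.

no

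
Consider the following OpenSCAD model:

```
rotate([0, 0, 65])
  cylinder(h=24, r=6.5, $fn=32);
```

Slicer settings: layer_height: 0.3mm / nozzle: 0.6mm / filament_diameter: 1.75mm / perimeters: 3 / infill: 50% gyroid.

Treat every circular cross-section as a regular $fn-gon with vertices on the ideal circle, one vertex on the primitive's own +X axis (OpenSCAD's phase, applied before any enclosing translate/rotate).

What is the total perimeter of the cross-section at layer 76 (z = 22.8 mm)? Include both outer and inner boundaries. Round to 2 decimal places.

At z = 22.8 mm: the r=6.5 cylinder contributes a regular 32-gon of circumradius 6.5 (perimeter = 2·32·6.500·sin(180°/32) = 40.78 mm); (rotated 65° about Z; rotation is an isometry so areas/perimeters/island counts are preserved). Overall, the cross-section is a single solid region. Total boundary length (outer) = 40.78 mm.

40.78 mm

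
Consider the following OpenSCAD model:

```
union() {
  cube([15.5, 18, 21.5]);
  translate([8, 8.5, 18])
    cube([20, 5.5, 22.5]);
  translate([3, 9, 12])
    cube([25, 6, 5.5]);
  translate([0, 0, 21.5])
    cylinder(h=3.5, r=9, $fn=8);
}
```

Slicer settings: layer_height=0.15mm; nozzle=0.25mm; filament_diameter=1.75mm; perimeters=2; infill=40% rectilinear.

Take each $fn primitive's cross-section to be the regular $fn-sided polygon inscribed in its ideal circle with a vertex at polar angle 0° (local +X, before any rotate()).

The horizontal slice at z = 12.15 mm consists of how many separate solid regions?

At z = 12.15 mm: the cube (footprint 15.5×18) is included at this height; the cube at (8, 8.5) does not reach this height (z outside [18, 40.5]); the cube at (3, 9) is present — its section is the full 25×6 rectangle; the cylinder is not intersected at this z (z outside [21.5, 25]); Combining (union): the regions partially overlap (shared area 75.00 mm²), so overlapping operands fuse into one piece — 1 connected region. The result has 1 disconnected region.

1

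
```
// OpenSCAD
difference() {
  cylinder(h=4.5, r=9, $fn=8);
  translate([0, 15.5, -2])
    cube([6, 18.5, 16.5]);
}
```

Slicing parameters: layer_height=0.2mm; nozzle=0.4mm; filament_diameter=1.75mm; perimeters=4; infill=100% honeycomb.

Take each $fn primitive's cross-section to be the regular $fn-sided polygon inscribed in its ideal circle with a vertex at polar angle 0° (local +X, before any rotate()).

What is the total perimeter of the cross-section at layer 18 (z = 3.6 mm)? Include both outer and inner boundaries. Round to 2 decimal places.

At z = 3.6 mm: the r=9 cylinder contributes a regular 8-gon of circumradius 9 (perimeter = 2·8·9.000·sin(180°/8) = 55.11 mm); the cube at (0, 15.5) (footprint 6×18.5) is included at this height (perimeter 49.00 mm); Subtracting the remaining from the first: starting from the r=9 cylinder, the 6×18.5 cube at (0, 15.5) misses the remaining region (no effect) — boundary = 55.11 mm. Overall, the cross-section is a single solid region. Total boundary length (outer) = 55.11 mm.

55.11 mm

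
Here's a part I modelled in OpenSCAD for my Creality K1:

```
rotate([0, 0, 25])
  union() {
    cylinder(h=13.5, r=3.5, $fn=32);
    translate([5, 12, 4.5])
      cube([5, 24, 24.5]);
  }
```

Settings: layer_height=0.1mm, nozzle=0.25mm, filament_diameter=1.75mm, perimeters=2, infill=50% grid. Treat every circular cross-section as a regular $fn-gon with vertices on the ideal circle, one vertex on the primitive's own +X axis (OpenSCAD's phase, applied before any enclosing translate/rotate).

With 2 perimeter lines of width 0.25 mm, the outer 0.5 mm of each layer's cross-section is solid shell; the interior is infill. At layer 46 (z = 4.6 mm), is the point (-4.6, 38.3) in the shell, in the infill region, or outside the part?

At z = 4.6 mm: the r=3.5 cylinder gives a regular 32-gon of circumradius 3.5 (constant along its height); the cube at (5, 12) (footprint 5×24) is included at this height; Taking the union: the 2 present regions are separate (no shared area or edge), so areas and boundary lengths simply add and each stays a separate island — 2 connected regions; (rotated 25° about Z; rotation is an isometry so areas/perimeters/island counts are preserved). Overall, the cross-section has 2 separate islands. Undo the 25° rotation: the query point maps to (12.017, 36.656) in the un-rotated model frame. The nearest boundary edge runs (10.00, 36.00)→(10.00, 12.00); distance from the point to it = 2.12 mm. The point is not inside any of the regions above, so it lies outside the cross-section (2.12 mm from the nearest boundary).

outside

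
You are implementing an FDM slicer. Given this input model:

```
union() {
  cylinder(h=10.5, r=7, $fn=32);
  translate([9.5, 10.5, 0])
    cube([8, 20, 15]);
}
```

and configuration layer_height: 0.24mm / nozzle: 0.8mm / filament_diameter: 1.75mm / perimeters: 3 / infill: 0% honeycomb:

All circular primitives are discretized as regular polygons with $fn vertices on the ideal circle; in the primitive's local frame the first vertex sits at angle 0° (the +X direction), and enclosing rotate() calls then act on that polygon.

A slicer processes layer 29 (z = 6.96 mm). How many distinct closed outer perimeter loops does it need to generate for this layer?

2

At z = 6.96 mm: the r=7 cylinder gives a regular 32-gon of circumradius 7 (constant along its height); the cube at (9.5, 10.5) is present — its section is the full 8×20 rectangle; Merging all regions: the 2 present regions are separate (no shared area or edge), so areas and boundary lengths simply add and each stays a separate island — 2 connected regions. The result has 2 disconnected regions.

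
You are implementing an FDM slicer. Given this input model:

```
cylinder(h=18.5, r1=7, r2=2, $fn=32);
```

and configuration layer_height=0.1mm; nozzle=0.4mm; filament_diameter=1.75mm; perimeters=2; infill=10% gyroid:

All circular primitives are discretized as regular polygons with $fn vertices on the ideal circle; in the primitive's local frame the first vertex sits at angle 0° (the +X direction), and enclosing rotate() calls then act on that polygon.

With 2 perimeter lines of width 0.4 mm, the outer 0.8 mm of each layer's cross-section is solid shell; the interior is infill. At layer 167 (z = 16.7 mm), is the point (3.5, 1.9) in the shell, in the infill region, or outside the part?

outside

At z = 16.7 mm: the cone (r1=7→r2=2) has section circumradius 2.486 here — a regular 32-gon. Overall, the cross-section is a single solid region. The nearest boundary edge runs (2.30, 0.95)→(2.07, 1.38); distance from the point to it = 1.51 mm. The point is not inside any of the regions above, so it lies outside the cross-section (1.51 mm from the nearest boundary).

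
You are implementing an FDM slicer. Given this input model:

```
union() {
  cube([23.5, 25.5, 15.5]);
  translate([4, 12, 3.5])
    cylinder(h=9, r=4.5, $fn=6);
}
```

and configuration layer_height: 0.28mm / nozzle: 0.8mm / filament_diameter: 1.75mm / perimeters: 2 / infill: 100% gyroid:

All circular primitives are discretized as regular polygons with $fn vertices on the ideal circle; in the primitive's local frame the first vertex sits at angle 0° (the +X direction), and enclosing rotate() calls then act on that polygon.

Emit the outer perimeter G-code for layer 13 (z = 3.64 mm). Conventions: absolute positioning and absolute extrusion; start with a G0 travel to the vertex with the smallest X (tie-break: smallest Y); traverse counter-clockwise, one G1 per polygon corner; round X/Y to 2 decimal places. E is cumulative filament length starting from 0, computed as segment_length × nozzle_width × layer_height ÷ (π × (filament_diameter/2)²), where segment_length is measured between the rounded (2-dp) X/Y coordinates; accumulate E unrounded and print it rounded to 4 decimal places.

G0 X-0.50 Y12.00 Z3.64
G1 X0.00 Y11.13 E0.0934
G1 X0.00 Y0.00 E1.1300
G1 X23.50 Y0.00 E3.3185
G1 X23.50 Y25.50 E5.6933
G1 X0.00 Y25.50 E7.8818
G1 X0.00 Y12.87 E9.0580
G1 X-0.50 Y12.00 E9.1514

At z = 3.64 mm: the cube (footprint 23.5×25.5) is included at this height; the r=4.5 cylinder at (4, 12) gives a regular 6-gon of circumradius 4.5 (constant along its height); Taking the union: the regions partially overlap (shared area 52.18 mm²), so overlapping operands fuse into one piece — 1 connected region. The outline is a single polygon with 7 vertices. Extrusion per mm of travel: 0.8 × 0.28 / (π × 0.875²) = 0.093128. Accumulating E over each segment gives final E = 9.1514.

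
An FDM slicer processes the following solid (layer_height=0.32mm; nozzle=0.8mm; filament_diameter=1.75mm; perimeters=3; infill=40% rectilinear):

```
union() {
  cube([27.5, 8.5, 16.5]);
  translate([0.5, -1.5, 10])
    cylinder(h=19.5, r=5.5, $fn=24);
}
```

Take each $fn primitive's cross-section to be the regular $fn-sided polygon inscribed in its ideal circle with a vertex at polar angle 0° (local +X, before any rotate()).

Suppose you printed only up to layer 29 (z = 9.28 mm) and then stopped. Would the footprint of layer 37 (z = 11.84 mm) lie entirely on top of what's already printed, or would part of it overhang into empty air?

Compare the two slices. At z = 9.28: the cube is present — its section is the full 27.5×8.5 rectangle (area 233.75 mm²); the cylinder at (0.5, -1.5) is not intersected at this z (z outside [10, 29.5]); Merging all regions: only the 27.5×8.5 cube is present, so the union is just that shape — area = 233.75 mm². At z = 11.84: the cube is present — its section is the full 27.5×8.5 rectangle (area 233.75 mm²); the cylinder at (0.5, -1.5): section is a regular 24-gon, circumradius r=5.5 (area = (24/2)·5.500²·sin(360°/24) = 93.95 mm²); Taking the union: the regions partially overlap — summed areas 327.70 mm² minus the doubly-counted overlap 17.37 mm² gives 310.33 mm² — area = 310.33 mm². Checking containment: at z = 11.84 the cross-section extends beyond the z = 9.28 cross-section by about 76.58 mm².

part overhangs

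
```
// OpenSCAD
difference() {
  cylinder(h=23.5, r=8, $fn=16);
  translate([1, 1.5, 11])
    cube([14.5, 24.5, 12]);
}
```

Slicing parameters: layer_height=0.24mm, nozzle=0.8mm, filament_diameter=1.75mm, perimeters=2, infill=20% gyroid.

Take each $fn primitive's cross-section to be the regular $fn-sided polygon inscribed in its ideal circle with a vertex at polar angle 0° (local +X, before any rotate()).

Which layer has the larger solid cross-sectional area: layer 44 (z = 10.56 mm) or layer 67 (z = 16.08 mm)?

Layer 44 (z = 10.56): the r=8 cylinder contributes a regular 16-gon of circumradius 8 (area = (16/2)·8.000²·sin(360°/16) = 195.93 mm²); the cube at (1, 1.5) is absent (z outside [11, 23]); Subtracting the remaining from the first: none of the subtracted shapes is present at this height, so the r=8 cylinder is unchanged — area = 195.93 mm². So its area = 195.93 mm². Layer 67 (z = 16.08): the cylinder: section is a regular 16-gon, circumradius r=8 (area = (16/2)·8.000²·sin(360°/16) = 195.93 mm²); the 14.5×24.5 cube at (1, 1.5) contributes its full rectangle (area 355.25 mm²); Taking the first minus the rest: starting from the r=8 cylinder (195.93 mm²), the 14.5×24.5 cube at (1, 1.5) partially overlaps it — only the 30.81 mm² overlap (of its 355.25 mm²) is removed, clipping the outline — area = 165.13 mm². So its area = 165.13 mm². Layer 44 is larger (195.93 vs 165.13 mm²).

layer 44 (z = 10.56 mm)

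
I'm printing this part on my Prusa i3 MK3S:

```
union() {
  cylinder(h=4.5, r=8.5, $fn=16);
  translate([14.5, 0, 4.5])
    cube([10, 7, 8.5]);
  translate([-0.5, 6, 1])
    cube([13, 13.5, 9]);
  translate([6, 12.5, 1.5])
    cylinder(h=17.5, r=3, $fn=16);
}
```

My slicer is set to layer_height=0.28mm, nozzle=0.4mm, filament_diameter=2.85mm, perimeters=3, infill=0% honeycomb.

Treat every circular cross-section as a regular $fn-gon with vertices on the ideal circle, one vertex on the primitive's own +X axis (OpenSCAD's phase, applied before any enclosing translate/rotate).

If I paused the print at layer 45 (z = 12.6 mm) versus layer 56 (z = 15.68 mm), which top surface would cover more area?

Layer 45 (z = 12.6): the cylinder is absent (z outside [0, 4.5]); the cube at (14.5, 0) (footprint 10×7) is included at this height (area 70.00 mm²); the cube at (-0.5, 6) is not intersected at this z (z outside [1, 10]); the r=3 cylinder at (6, 12.5) contributes a regular 16-gon of circumradius 3 (area = (16/2)·3.000²·sin(360°/16) = 27.55 mm²); Combining (union): the 2 present regions are separate (no shared area or edge), so areas and boundary lengths simply add and each stays a separate island — area = 97.55 mm². So its area = 97.55 mm². Layer 56 (z = 15.68): the cylinder does not reach this height (z outside [0, 4.5]); the cube at (14.5, 0) is not intersected at this z (z outside [4.5, 13]); the cube at (-0.5, 6) does not reach this height (z outside [1, 10]); the cylinder at (6, 12.5): section is a regular 16-gon, circumradius r=3 (area = (16/2)·3.000²·sin(360°/16) = 27.55 mm²); Combining (union): only the r=3 cylinder at (6, 12.5) is present, so the union is just that shape — area = 27.55 mm². So its area = 27.55 mm². Layer 45 is larger (97.55 vs 27.55 mm²).

layer 45 (z = 12.6 mm)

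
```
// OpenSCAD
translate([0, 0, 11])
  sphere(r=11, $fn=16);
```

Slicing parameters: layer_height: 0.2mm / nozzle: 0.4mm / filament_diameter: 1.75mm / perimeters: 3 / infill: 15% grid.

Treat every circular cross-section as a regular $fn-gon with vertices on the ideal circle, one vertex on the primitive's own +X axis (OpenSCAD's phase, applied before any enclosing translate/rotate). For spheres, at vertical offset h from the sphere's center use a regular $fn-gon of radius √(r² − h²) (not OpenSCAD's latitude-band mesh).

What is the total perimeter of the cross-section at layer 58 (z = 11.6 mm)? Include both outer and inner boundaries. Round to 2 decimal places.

68.57 mm

At z = 11.6 mm: the r=11 sphere contributes a regular 16-gon of circumradius √(11²−0.6²) = 10.984 (perimeter = 2·16·10.984·sin(180°/16) = 68.57 mm). Overall, the cross-section is a single solid region. Total boundary length (outer) = 68.57 mm.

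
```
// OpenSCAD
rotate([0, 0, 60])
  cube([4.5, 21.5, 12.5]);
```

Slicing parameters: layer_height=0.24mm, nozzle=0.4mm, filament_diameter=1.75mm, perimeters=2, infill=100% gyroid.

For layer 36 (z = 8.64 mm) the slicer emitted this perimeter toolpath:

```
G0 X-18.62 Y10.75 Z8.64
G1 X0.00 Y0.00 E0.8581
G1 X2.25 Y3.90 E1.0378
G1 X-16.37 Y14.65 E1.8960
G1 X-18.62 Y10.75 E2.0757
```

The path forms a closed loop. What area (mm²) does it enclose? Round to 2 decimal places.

96.81 mm²

Apply the shoelace formula to the sequence of (X, Y) vertices; enclosed area = 96.81 mm².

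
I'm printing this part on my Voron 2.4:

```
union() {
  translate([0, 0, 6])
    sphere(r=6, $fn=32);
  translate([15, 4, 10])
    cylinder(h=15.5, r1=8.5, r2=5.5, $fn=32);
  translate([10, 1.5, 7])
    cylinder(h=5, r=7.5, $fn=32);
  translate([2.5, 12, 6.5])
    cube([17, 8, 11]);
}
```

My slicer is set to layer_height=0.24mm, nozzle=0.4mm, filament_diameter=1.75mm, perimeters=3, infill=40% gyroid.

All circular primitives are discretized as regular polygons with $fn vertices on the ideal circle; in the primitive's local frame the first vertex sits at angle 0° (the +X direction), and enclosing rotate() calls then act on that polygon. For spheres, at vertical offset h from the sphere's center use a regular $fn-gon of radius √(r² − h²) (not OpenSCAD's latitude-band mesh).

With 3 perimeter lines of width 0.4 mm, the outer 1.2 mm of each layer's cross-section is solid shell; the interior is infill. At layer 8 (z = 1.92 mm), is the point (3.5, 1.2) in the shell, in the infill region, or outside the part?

shell

At z = 1.92 mm: the r=6 sphere slices to a regular 32-gon of circumradius 4.399 (√(r²−h²) with h=4.08 from center); the cone at (15, 4) is not intersected at this z (z outside [10, 25.5]); the cylinder at (10, 1.5) does not reach this height (z outside [7, 12]); the cube at (2.5, 12) is absent (z outside [6.5, 17.5]); Merging all regions: only the r=6 sphere is present, so the union is just that shape — 1 connected region. Overall, the cross-section is a single solid region. The nearest boundary edge runs (4.31, 0.86)→(4.06, 1.68); distance from the point to it = 0.68 mm. The point is inside the cross-section, 0.68 mm from the nearest boundary — within the 1.2 mm shell band (3 × 0.4).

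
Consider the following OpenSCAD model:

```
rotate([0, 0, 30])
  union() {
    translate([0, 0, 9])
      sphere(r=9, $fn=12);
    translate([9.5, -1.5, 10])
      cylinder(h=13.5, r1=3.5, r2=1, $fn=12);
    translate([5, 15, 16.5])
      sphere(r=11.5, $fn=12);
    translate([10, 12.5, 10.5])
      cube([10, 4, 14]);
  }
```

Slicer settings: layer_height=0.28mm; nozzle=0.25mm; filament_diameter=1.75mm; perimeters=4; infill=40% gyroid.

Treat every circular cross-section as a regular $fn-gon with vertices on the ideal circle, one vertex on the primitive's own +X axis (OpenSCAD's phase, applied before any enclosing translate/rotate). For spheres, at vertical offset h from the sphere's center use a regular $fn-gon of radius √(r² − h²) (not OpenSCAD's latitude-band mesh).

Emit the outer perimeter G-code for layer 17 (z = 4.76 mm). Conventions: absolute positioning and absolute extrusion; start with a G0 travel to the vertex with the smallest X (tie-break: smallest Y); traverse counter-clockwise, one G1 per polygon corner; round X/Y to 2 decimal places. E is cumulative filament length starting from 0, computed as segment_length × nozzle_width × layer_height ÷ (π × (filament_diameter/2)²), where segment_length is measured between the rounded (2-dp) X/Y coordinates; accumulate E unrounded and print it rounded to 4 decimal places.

G0 X-7.94 Y0.00 Z4.76
G1 X-6.88 Y-3.97 E0.1196
G1 X-3.97 Y-6.88 E0.2394
G1 X0.00 Y-7.94 E0.3589
G1 X3.97 Y-6.88 E0.4785
G1 X6.88 Y-3.97 E0.5983
G1 X7.94 Y0.00 E0.7179
G1 X6.88 Y3.97 E0.8375
G1 X3.97 Y6.88 E0.9572
G1 X0.00 Y7.94 E1.0768
G1 X-3.97 Y6.88 E1.1964
G1 X-6.88 Y3.97 E1.3162
G1 X-7.94 Y0.00 E1.4357

At z = 4.76 mm: the r=9 sphere contributes a regular 12-gon of circumradius √(9²−4.24²) = 7.939; the cone at (9.5, -1.5) is absent (z outside [10, 23.5]); the sphere at (5, 15) does not reach this height (|z−center|=11.740 > r=11.5); the cube at (10, 12.5) is not intersected at this z (z outside [10.5, 24.5]); Combining (union): only the r=9 sphere is present, so the union is just that shape — 1 connected region; (whole slice rotated 30° about Z — lengths, areas and connectivity unchanged). The outline is a single polygon with 12 vertices. Extrusion per mm of travel: 0.25 × 0.28 / (π × 0.875²) = 0.029103. Accumulating E over each segment gives final E = 1.4357.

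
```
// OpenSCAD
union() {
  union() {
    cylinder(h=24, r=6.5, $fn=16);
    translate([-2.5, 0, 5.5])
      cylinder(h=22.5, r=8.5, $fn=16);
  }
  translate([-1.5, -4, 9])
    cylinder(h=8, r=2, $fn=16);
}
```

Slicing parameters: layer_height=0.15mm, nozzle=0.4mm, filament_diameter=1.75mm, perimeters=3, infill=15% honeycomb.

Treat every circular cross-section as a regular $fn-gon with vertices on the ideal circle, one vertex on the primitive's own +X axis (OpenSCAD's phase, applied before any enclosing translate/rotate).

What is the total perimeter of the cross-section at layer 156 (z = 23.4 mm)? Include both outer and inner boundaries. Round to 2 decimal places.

At z = 23.4 mm: the cylinder: section is a regular 16-gon, circumradius r=6.5 (perimeter = 2·16·6.500·sin(180°/16) = 40.58 mm); the r=8.5 cylinder at (-2.5, 0) gives a regular 16-gon of circumradius 8.5 (constant along its height) (perimeter = 2·16·8.500·sin(180°/16) = 53.06 mm); Combining (union): the regions partially overlap (shared area 125.97 mm²), so the edge portions inside another operand are dropped and the merged outline is re-measured after clipping — boundary = 53.55 mm; the cylinder at (-1.5, -4) is not intersected at this z (z outside [9, 17]); Taking the union: only the result so far is present, so the union is just that shape — boundary = 53.55 mm. Overall, the cross-section is a single solid region. Total boundary length (outer) = 53.55 mm.

53.55 mm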